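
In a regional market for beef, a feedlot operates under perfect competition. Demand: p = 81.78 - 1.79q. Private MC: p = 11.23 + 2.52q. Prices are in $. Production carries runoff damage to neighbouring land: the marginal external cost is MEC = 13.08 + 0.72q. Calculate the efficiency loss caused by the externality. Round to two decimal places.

Market equilibrium (private): 11.23 + 2.52q = 81.78 - 1.79q → q_m = 16.3689.
Social marginal cost = private MC + MEC = 24.31 + 3.24q.
Set SMC = demand: 24.31 + 3.24q = 81.78 - 1.79q → q* = 11.4254.
Between q* and q_m the wedge SMC − demand runs linearly from 0 to MEC(q_m), so the loss is a triangle.
DWL = ½ × 4.9435 × 24.8656 = 61.4615.

DWL = $61.46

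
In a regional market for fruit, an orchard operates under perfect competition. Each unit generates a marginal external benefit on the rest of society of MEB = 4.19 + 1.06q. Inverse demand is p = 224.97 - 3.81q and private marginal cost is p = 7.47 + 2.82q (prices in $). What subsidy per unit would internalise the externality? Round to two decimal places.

Social marginal cost = private MC − MEB = 3.28 + 1.76q.
Set SMC = demand: 3.28 + 1.76q = 224.97 - 3.81q → q* = 39.8007.
The Pigouvian subsidy equals MEB at q*: 4.19 + 1.06×39.8007 = 46.3787.

subsidy = $46.38 per unit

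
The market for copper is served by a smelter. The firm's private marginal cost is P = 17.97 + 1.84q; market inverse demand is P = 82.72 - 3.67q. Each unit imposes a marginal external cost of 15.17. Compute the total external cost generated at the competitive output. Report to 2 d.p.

178.27

Market equilibrium (private): 17.97 + 1.84q = 82.72 - 3.67q → q_m = 11.7514.
Total external cost = MEC × q_m = 15.17 × 11.7514 = 178.2687.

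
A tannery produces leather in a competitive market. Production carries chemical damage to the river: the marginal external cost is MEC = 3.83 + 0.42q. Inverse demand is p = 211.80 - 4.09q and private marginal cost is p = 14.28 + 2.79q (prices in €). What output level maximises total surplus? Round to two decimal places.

q* = 26.53

Social marginal cost = private MC + MEC = 18.11 + 3.21q.
Set SMC = demand: 18.11 + 3.21q = 211.80 - 4.09q → q* = 26.5329.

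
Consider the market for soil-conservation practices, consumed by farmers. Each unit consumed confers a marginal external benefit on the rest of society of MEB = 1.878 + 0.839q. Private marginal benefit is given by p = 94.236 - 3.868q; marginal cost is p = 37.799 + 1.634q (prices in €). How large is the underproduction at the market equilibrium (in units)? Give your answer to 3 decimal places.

Market equilibrium (private): 37.799 + 1.634q = 94.236 - 3.868q → q_m = 10.2575.
Social marginal benefit = demand + MEB = 96.114 - 3.029q.
Set SMB = MC: 96.114 - 3.029q = 37.799 + 1.634q → q* = 12.5059.
Gap = |10.2575 − 12.5059| = 2.2484.

2.248 units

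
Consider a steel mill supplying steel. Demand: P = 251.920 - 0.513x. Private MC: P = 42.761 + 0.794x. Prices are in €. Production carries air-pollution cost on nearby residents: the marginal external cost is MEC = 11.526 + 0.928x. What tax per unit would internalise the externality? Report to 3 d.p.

tax = €93.586 per unit

Social marginal cost = private MC + MEC = 54.287 + 1.722x.
Set SMC = demand: 54.287 + 1.722x = 251.920 - 0.513x → x* = 88.4264.
The Pigouvian tax equals MEC at x*: 11.526 + 0.928×88.4264 = 93.5857.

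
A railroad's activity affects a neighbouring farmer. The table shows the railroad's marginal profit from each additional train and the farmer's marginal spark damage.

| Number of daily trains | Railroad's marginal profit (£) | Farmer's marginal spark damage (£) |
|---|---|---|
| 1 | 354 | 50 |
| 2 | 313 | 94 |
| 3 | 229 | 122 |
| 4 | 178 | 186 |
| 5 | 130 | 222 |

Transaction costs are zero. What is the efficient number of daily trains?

Bargaining reaches the level where marginal profit last exceeds marginal spark damage.
That holds through level 3 (229 ≥ 122) but not at 4 (178 < 186).

3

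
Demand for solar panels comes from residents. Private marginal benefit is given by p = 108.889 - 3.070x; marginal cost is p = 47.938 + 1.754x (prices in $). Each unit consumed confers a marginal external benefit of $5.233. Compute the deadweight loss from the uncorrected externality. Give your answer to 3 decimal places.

DWL = $2.838

Market equilibrium (private): 47.938 + 1.754x = 108.889 - 3.070x → x_m = 12.6350.
Social marginal benefit = demand + MEB = 114.122 - 3.070x.
Set SMB = MC: 114.122 - 3.070x = 47.938 + 1.754x → x* = 13.7197.
The welfare-loss triangle has base |x_m − x*| and height MEB(x_m) (the vertical gap between SMB and MC is zero at x* and MEB at x_m).
DWL = ½ × 1.0847 × 5.2330 = 2.8381.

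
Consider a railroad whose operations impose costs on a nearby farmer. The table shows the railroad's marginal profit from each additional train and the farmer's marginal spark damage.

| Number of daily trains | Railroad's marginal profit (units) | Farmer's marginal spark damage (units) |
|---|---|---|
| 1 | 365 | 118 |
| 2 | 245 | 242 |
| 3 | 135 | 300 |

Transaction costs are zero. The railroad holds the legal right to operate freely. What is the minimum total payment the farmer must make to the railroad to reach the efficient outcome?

Left alone the railroad would choose level 3 (marginal profit stays positive).
Efficient level: k* = 2 (marginal profit ≥ marginal spark damage through 2).
The farmer must at least cover the railroad's forgone profit from cutting 3→2: 135 = 135.

135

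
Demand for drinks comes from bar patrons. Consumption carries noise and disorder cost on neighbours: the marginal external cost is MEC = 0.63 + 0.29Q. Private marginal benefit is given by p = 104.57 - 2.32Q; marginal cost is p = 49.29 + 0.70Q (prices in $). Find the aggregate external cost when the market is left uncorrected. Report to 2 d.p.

Market equilibrium (private): 49.29 + 0.70Q = 104.57 - 2.32Q → Q_m = 18.3046.
Total external cost = ∫₀^{Q_m} (0.63 + 0.29Q) dQ = 0.63×18.3046 + ½×0.29×18.3046² = 60.1154.

$60.12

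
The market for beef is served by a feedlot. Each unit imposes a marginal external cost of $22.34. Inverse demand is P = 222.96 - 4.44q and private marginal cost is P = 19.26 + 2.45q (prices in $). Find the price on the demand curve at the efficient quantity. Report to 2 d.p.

Social marginal cost = private MC + MEC = 41.60 + 2.45q.
Set SMC = demand: 41.60 + 2.45q = 222.96 - 4.44q → q* = 26.3222.
Consumer price on the demand curve at q*: 222.96 − 4.44×26.3222 = 106.0894.

P = $106.09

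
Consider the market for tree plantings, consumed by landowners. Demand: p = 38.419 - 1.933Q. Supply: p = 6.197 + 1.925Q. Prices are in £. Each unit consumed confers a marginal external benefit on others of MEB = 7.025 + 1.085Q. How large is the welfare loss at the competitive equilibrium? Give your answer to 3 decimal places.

DWL = £46.662

Market equilibrium (private): 6.197 + 1.925Q = 38.419 - 1.933Q → Q_m = 8.3520.
Social marginal benefit = demand + MEB = 45.444 - 0.848Q.
Set SMB = MC: 45.444 - 0.848Q = 6.197 + 1.925Q → Q* = 14.1533.
The welfare-loss triangle has base |Q_m − Q*| and height MEB(Q_m) (the vertical gap between SMB and MC is zero at Q* and MEB at Q_m).
DWL = ½ × 5.8013 × 16.0869 = 46.6625.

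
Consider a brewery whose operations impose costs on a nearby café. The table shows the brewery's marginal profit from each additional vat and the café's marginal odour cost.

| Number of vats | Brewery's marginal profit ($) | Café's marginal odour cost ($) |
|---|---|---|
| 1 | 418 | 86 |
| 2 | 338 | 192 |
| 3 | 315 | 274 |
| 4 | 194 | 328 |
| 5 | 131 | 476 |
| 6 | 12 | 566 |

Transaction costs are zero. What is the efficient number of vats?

Bargaining reaches the level where marginal profit last exceeds marginal odour cost.
That holds through level 3 (315 ≥ 274) but not at 4 (194 < 328).

3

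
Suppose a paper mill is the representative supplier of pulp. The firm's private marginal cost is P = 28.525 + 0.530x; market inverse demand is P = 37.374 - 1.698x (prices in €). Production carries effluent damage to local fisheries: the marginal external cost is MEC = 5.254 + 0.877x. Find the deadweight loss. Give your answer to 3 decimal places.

DWL = €12.293

Market equilibrium (private): 28.525 + 0.530x = 37.374 - 1.698x → x_m = 3.9717.
Social marginal cost = private MC + MEC = 33.779 + 1.407x.
Set SMC = demand: 33.779 + 1.407x = 37.374 - 1.698x → x* = 1.1578.
The loss is the area between SMC and demand from x* to x_m; with linear curves that's a triangle of height MEC(x_m).
DWL = ½ × 2.8139 × 8.7372 = 12.2928.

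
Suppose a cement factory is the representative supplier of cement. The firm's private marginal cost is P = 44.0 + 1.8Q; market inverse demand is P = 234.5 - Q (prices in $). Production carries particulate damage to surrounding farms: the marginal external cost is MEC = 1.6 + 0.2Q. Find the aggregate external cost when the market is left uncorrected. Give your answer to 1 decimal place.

$571.7

Market equilibrium (private): 44.0 + 1.8Q = 234.5 - Q → Q_m = 68.0357.
Total external cost = ∫₀^{Q_m} (1.6 + 0.2Q) dQ = 1.6×68.0357 + ½×0.2×68.0357² = 571.7428.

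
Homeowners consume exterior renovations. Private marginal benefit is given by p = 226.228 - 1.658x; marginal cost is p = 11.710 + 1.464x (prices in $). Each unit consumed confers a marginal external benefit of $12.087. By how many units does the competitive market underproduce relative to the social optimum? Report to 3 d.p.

3.872 units

Market equilibrium (private): 11.710 + 1.464x = 226.228 - 1.658x → x_m = 68.7117.
Social marginal benefit = demand + MEB = 238.315 - 1.658x.
Set SMB = MC: 238.315 - 1.658x = 11.710 + 1.464x → x* = 72.5833.
Gap = |68.7117 − 72.5833| = 3.8716.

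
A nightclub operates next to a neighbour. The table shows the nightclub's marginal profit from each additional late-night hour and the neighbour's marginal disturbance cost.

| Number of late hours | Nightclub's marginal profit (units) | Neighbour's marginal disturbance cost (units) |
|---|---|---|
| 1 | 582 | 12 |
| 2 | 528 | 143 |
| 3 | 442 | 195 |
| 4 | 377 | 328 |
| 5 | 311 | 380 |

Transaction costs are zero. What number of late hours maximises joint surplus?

4

Bargaining reaches the level where marginal profit last exceeds marginal disturbance cost.
That holds through level 4 (377 ≥ 328) but not at 5 (311 < 380).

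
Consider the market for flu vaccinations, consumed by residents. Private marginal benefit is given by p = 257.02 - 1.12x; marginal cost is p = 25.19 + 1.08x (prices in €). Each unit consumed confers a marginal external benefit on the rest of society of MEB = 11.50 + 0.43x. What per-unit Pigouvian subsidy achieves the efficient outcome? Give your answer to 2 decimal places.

Social marginal benefit = demand + MEB = 268.52 - 0.69x.
Set SMB = MC: 268.52 - 0.69x = 25.19 + 1.08x → x* = 137.4746.
The Pigouvian subsidy equals MEB at x*: 11.50 + 0.43×137.4746 = 70.6141.

subsidy = €70.61 per unit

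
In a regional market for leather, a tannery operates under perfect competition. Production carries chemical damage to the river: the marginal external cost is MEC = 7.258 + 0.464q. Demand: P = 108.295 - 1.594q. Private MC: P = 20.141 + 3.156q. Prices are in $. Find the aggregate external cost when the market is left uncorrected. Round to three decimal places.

$214.606

Market equilibrium (private): 20.141 + 3.156q = 108.295 - 1.594q → q_m = 18.5587.
Total external cost = ∫₀^{q_m} (7.258 + 0.464q) dq = 7.258×18.5587 + ½×0.464×18.5587² = 214.6057.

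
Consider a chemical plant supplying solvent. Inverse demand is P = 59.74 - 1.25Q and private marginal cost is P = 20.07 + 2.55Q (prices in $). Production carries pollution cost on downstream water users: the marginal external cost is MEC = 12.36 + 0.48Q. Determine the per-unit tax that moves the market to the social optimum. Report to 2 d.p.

Social marginal cost = private MC + MEC = 32.43 + 3.03Q.
Set SMC = demand: 32.43 + 3.03Q = 59.74 - 1.25Q → Q* = 6.3808.
The Pigouvian tax equals MEC at Q*: 12.36 + 0.48×6.3808 = 15.4228.

tax = $15.42 per unit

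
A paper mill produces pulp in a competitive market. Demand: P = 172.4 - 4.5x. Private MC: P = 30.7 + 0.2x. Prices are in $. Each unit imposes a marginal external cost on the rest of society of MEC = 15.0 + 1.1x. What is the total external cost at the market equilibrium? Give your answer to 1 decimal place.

$952.2

Market equilibrium (private): 30.7 + 0.2x = 172.4 - 4.5x → x_m = 30.1489.
Total external cost = ∫₀^{x_m} (15.0 + 1.1x) dx = 15.0×30.1489 + ½×1.1×30.1489² = 952.1594.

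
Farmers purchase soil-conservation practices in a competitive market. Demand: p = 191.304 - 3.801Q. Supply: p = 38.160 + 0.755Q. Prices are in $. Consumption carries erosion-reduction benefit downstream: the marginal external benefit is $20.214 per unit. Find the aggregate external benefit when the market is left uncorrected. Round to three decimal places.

$679.467

Market equilibrium (private): 38.160 + 0.755Q = 191.304 - 3.801Q → Q_m = 33.6137.
Total external benefit = MEB × Q_m = 20.214 × 33.6137 = 679.4673.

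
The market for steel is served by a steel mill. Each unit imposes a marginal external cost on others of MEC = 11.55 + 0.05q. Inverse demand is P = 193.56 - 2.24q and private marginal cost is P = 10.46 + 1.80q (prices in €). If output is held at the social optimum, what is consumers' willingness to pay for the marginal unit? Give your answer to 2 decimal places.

P = €99.61

Social marginal cost = private MC + MEC = 22.01 + 1.85q.
Set SMC = demand: 22.01 + 1.85q = 193.56 - 2.24q → q* = 41.9438.
Consumer price on the demand curve at q*: 193.56 − 2.24×41.9438 = 99.6059.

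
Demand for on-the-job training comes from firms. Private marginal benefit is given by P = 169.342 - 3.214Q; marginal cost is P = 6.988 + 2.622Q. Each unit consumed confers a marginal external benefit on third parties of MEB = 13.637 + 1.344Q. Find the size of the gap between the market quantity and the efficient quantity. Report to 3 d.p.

11.359 units

Market equilibrium (private): 6.988 + 2.622Q = 169.342 - 3.214Q → Q_m = 27.8194.
Social marginal benefit = demand + MEB = 182.979 - 1.870Q.
Set SMB = MC: 182.979 - 1.870Q = 6.988 + 2.622Q → Q* = 39.1788.
Gap = |27.8194 − 39.1788| = 11.3594.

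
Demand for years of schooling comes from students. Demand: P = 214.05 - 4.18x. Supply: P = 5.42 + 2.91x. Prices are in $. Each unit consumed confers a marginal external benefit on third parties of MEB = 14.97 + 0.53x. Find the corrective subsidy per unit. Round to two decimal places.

Social marginal benefit = demand + MEB = 229.02 - 3.65x.
Set SMB = MC: 229.02 - 3.65x = 5.42 + 2.91x → x* = 34.0854.
The Pigouvian subsidy equals MEB at x*: 14.97 + 0.53×34.0854 = 33.0353.

subsidy = $33.04 per unit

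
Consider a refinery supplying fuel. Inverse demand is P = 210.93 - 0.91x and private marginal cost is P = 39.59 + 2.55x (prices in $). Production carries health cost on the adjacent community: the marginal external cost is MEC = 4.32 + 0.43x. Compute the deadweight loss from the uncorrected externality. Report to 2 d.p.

Market equilibrium (private): 39.59 + 2.55x = 210.93 - 0.91x → x_m = 49.5202.
Social marginal cost = private MC + MEC = 43.91 + 2.98x.
Set SMC = demand: 43.91 + 2.98x = 210.93 - 0.91x → x* = 42.9357.
The welfare-loss triangle has base |x_m − x*| and height MEC(x_m) (the vertical gap between SMC and demand is zero at x* and MEC at x_m).
DWL = ½ × 6.5845 × 25.6137 = 84.3267.

DWL = $84.33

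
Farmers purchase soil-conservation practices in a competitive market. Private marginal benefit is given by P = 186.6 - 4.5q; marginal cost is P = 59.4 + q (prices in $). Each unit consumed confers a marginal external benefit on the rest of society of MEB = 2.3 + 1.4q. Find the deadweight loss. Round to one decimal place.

DWL = $146.7

Market equilibrium (private): 59.4 + q = 186.6 - 4.5q → q_m = 23.1273.
Social marginal benefit = demand + MEB = 188.9 - 3.1q.
Set SMB = MC: 188.9 - 3.1q = 59.4 + q → q* = 31.5854.
The welfare-loss triangle has base |q_m − q*| and height MEB(q_m) (the vertical gap between SMB and MC is zero at q* and MEB at q_m).
DWL = ½ × 8.4581 × 34.6782 = 146.6558.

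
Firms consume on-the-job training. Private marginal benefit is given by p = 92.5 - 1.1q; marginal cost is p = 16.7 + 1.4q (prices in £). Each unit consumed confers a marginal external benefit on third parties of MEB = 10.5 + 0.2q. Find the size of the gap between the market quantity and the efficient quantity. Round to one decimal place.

Market equilibrium (private): 16.7 + 1.4q = 92.5 - 1.1q → q_m = 30.3200.
Social marginal benefit = demand + MEB = 103.0 - 0.9q.
Set SMB = MC: 103.0 - 0.9q = 16.7 + 1.4q → q* = 37.5217.
Gap = |30.3200 − 37.5217| = 7.2017.

7.2 units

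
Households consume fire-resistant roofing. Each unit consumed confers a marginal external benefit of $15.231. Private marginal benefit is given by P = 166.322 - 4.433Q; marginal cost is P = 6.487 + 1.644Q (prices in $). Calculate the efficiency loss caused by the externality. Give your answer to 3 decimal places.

Market equilibrium (private): 6.487 + 1.644Q = 166.322 - 4.433Q → Q_m = 26.3016.
Social marginal benefit = demand + MEB = 181.553 - 4.433Q.
Set SMB = MC: 181.553 - 4.433Q = 6.487 + 1.644Q → Q* = 28.8080.
Height of the DWL triangle at Q_m is SMB(Q_m) − MC(Q_m) = MEB(Q_m) = 15.2310.
DWL = ½ × 2.5064 × 15.2310 = 19.0875.

DWL = $19.087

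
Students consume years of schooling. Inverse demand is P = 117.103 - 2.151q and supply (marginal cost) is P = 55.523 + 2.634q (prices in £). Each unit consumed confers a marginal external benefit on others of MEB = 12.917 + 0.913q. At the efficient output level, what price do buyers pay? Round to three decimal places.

Social marginal benefit = demand + MEB = 130.020 - 1.238q.
Set SMB = MC: 130.020 - 1.238q = 55.523 + 2.634q → q* = 19.2399.
Consumer price on the demand curve at q*: 117.103 − 2.151×19.2399 = 75.7180.

P = £75.718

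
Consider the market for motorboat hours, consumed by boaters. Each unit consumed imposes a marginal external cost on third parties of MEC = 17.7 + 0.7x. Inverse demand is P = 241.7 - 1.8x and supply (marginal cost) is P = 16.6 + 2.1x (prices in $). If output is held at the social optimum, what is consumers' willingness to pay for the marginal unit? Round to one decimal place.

Social marginal benefit = demand − MEC = 224.0 - 2.5x.
Set SMB = MC: 224.0 - 2.5x = 16.6 + 2.1x → x* = 45.0870.
Consumer price on the demand curve at x*: 241.7 − 1.8×45.0870 = 160.5434.

P = $160.5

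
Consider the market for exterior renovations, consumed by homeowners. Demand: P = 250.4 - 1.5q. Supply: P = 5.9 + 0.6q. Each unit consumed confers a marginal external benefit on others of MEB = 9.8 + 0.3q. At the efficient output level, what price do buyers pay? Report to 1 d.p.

Social marginal benefit = demand + MEB = 260.2 - 1.2q.
Set SMB = MC: 260.2 - 1.2q = 5.9 + 0.6q → q* = 141.2778.
Consumer price on the demand curve at q*: 250.4 − 1.5×141.2778 = 38.4833.

P = 38.5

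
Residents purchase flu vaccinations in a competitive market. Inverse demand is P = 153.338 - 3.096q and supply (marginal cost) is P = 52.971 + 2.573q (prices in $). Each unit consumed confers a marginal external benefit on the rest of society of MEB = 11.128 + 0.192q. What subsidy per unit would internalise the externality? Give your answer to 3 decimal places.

Social marginal benefit = demand + MEB = 164.466 - 2.904q.
Set SMB = MC: 164.466 - 2.904q = 52.971 + 2.573q → q* = 20.3569.
The Pigouvian subsidy equals MEB at q*: 11.128 + 0.192×20.3569 = 15.0365.

subsidy = $15.037 per unit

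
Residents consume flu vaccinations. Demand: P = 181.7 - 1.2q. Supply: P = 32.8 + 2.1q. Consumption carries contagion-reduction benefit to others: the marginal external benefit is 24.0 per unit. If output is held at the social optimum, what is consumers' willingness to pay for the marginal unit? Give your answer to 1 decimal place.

Social marginal benefit = demand + MEB = 205.7 - 1.2q.
Set SMB = MC: 205.7 - 1.2q = 32.8 + 2.1q → q* = 52.3939.
Consumer price on the demand curve at q*: 181.7 − 1.2×52.3939 = 118.8273.

P = 118.8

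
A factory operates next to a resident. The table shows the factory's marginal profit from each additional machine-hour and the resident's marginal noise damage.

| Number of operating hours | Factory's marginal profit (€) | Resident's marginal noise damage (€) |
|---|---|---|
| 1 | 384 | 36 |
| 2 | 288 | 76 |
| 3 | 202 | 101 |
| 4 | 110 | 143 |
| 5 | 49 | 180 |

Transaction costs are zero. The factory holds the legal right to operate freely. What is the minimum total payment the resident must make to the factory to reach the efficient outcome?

Left alone the factory would choose level 5 (marginal profit stays positive).
Efficient level: k* = 3 (marginal profit ≥ marginal noise damage through 3).
The resident must at least cover the factory's forgone profit from cutting 5→3: 110 + 49 = 159.

€159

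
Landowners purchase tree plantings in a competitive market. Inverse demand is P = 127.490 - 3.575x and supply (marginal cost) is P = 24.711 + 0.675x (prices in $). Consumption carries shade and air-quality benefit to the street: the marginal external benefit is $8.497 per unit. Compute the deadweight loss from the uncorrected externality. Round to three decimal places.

DWL = $8.494

Market equilibrium (private): 24.711 + 0.675x = 127.490 - 3.575x → x_m = 24.1833.
Social marginal benefit = demand + MEB = 135.987 - 3.575x.
Set SMB = MC: 135.987 - 3.575x = 24.711 + 0.675x → x* = 26.1826.
The welfare-loss triangle has base |x_m − x*| and height MEB(x_m) (the vertical gap between SMB and MC is zero at x* and MEB at x_m).
DWL = ½ × 1.9993 × 8.4970 = 8.4940.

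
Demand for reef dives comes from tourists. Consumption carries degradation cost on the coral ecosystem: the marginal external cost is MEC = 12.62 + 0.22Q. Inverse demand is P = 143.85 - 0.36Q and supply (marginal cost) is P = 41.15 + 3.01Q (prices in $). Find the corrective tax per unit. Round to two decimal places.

tax = $18.14 per unit

Social marginal benefit = demand − MEC = 131.23 - 0.58Q.
Set SMB = MC: 131.23 - 0.58Q = 41.15 + 3.01Q → Q* = 25.0919.
The Pigouvian tax equals MEC at Q*: 12.62 + 0.22×25.0919 = 18.1402.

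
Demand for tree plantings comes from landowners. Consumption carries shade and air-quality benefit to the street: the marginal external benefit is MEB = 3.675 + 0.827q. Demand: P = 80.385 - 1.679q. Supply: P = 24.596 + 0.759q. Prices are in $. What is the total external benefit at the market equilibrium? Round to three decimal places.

$300.619

Market equilibrium (private): 24.596 + 0.759q = 80.385 - 1.679q → q_m = 22.8831.
Total external benefit = ∫₀^{q_m} (3.675 + 0.827q) dq = 3.675×22.8831 + ½×0.827×22.8831² = 300.6190.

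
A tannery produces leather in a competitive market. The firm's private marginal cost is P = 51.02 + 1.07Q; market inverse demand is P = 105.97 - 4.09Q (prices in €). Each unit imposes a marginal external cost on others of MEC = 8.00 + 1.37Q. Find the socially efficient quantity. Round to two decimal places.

Q* = 7.19

Social marginal cost = private MC + MEC = 59.02 + 2.44Q.
Set SMC = demand: 59.02 + 2.44Q = 105.97 - 4.09Q → Q* = 7.1899.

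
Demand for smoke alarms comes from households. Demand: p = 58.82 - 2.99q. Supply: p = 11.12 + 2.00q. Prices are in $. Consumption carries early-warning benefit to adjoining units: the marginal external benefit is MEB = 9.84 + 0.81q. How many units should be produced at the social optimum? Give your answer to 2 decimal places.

Social marginal benefit = demand + MEB = 68.66 - 2.18q.
Set SMB = MC: 68.66 - 2.18q = 11.12 + 2.00q → q* = 13.7656.

q* = 13.77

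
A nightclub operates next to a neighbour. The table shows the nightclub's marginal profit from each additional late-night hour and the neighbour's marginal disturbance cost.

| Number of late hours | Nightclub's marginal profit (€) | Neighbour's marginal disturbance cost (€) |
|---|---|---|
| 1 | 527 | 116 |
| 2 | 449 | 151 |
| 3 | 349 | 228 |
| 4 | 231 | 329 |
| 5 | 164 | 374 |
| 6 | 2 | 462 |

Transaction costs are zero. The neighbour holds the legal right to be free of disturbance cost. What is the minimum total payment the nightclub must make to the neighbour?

Efficient level: marginal profit ≥ marginal disturbance cost through level 3, so k* = 3.
With the neighbour holding the right, the nightclub must at least compensate total damage at k*: 116 + 151 + 228 = 495.

€495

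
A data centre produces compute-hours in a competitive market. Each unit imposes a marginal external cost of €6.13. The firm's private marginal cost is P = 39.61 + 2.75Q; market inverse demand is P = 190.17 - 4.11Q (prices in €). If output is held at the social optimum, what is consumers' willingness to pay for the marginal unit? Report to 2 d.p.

Social marginal cost = private MC + MEC = 45.74 + 2.75Q.
Set SMC = demand: 45.74 + 2.75Q = 190.17 - 4.11Q → Q* = 21.0539.
Consumer price on the demand curve at Q*: 190.17 − 4.11×21.0539 = 103.6385.

P = €103.64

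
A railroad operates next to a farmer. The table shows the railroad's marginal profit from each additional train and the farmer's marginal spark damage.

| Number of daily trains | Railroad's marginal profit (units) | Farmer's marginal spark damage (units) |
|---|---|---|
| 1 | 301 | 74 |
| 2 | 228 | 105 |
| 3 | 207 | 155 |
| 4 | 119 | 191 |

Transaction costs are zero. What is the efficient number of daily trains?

Bargaining reaches the level where marginal profit last exceeds marginal spark damage.
That holds through level 3 (207 ≥ 155) but not at 4 (119 < 191).

3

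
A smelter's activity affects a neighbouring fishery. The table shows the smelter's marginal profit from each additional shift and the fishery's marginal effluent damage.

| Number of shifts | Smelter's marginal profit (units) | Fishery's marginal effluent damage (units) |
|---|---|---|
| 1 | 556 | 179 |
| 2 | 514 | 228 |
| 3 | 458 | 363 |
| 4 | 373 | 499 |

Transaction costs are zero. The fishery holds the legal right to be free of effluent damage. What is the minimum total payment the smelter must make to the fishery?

Efficient level: marginal profit ≥ marginal effluent damage through level 3, so k* = 3.
With the fishery holding the right, the smelter must at least compensate total damage at k*: 179 + 228 + 363 = 770.

770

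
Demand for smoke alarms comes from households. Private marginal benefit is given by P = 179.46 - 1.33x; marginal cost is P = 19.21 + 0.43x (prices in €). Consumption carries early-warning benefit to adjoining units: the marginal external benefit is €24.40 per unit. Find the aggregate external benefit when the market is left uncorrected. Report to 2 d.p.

€2221.65

Market equilibrium (private): 19.21 + 0.43x = 179.46 - 1.33x → x_m = 91.0511.
Total external benefit = MEB × x_m = 24.40 × 91.0511 = 2221.6468.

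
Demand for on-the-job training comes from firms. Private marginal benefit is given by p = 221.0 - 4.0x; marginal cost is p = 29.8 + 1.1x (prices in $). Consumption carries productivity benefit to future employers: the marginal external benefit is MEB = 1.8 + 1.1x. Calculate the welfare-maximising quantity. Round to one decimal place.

Social marginal benefit = demand + MEB = 222.8 - 2.9x.
Set SMB = MC: 222.8 - 2.9x = 29.8 + 1.1x → x* = 48.2500.

x* = 48.3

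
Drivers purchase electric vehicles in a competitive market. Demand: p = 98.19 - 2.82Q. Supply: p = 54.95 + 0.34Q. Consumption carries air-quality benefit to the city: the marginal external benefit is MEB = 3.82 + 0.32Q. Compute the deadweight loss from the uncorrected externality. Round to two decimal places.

Market equilibrium (private): 54.95 + 0.34Q = 98.19 - 2.82Q → Q_m = 13.6835.
Social marginal benefit = demand + MEB = 102.01 - 2.50Q.
Set SMB = MC: 102.01 - 2.50Q = 54.95 + 0.34Q → Q* = 16.5704.
The loss is the area between SMB and MC from Q* to Q_m; with linear curves that's a triangle of height MEB(Q_m).
DWL = ½ × 2.8869 × 8.1987 = 11.8344.

DWL = 11.83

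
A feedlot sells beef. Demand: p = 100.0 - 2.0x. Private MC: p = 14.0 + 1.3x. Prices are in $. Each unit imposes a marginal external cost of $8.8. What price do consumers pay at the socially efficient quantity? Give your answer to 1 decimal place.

P = $53.2

Social marginal cost = private MC + MEC = 22.8 + 1.3x.
Set SMC = demand: 22.8 + 1.3x = 100.0 - 2.0x → x* = 23.3939.
Consumer price on the demand curve at x*: 100.0 − 2.0×23.3939 = 53.2122.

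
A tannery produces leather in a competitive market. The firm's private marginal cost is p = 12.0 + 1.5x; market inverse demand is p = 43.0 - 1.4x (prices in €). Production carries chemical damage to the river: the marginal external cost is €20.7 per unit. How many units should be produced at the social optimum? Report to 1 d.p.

x* = 3.6

Social marginal cost = private MC + MEC = 32.7 + 1.5x.
Set SMC = demand: 32.7 + 1.5x = 43.0 - 1.4x → x* = 3.5517.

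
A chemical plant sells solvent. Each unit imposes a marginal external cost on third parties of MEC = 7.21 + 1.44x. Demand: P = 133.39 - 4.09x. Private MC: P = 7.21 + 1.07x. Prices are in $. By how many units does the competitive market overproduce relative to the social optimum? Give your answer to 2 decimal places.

Market equilibrium (private): 7.21 + 1.07x = 133.39 - 4.09x → x_m = 24.4535.
Social marginal cost = private MC + MEC = 14.42 + 2.51x.
Set SMC = demand: 14.42 + 2.51x = 133.39 - 4.09x → x* = 18.0258.
Gap = |24.4535 − 18.0258| = 6.4277.

6.43 units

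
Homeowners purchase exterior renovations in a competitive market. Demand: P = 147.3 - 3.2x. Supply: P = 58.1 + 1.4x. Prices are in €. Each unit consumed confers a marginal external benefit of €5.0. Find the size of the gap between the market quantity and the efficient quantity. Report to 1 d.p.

Market equilibrium (private): 58.1 + 1.4x = 147.3 - 3.2x → x_m = 19.3913.
Social marginal benefit = demand + MEB = 152.3 - 3.2x.
Set SMB = MC: 152.3 - 3.2x = 58.1 + 1.4x → x* = 20.4783.
Gap = |19.3913 − 20.4783| = 1.0870.

1.1 units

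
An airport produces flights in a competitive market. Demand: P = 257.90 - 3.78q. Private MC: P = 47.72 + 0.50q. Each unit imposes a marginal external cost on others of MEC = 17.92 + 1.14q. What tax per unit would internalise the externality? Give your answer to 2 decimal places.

tax = 58.36 per unit

Social marginal cost = private MC + MEC = 65.64 + 1.64q.
Set SMC = demand: 65.64 + 1.64q = 257.90 - 3.78q → q* = 35.4723.
The Pigouvian tax equals MEC at q*: 17.92 + 1.14×35.4723 = 58.3584.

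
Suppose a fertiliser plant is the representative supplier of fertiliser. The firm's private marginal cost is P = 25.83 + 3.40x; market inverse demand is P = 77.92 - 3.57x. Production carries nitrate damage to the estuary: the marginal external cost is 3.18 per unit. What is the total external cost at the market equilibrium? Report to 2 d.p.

23.77

Market equilibrium (private): 25.83 + 3.40x = 77.92 - 3.57x → x_m = 7.4735.
Total external cost = MEC × x_m = 3.18 × 7.4735 = 23.7657.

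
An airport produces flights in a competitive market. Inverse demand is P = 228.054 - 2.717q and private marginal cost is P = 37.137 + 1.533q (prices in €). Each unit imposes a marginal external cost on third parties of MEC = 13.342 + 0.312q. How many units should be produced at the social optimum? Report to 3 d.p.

q* = 38.925

Social marginal cost = private MC + MEC = 50.479 + 1.845q.
Set SMC = demand: 50.479 + 1.845q = 228.054 - 2.717q → q* = 38.9248.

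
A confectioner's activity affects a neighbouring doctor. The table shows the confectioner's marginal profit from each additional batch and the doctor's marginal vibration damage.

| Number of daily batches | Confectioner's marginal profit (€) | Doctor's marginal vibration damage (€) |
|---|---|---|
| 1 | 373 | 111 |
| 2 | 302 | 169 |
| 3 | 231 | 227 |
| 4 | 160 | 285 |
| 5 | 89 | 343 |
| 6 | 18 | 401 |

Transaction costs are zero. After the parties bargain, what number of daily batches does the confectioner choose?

3

Bargaining reaches the level where marginal profit last exceeds marginal vibration damage.
That holds through level 3 (231 ≥ 227) but not at 4 (160 < 285).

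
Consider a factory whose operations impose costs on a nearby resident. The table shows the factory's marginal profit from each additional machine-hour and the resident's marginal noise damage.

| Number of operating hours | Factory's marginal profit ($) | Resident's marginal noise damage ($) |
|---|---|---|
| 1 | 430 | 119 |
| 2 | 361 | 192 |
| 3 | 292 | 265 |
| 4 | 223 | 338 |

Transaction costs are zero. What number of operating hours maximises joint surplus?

3

Bargaining reaches the level where marginal profit last exceeds marginal noise damage.
That holds through level 3 (292 ≥ 265) but not at 4 (223 < 338).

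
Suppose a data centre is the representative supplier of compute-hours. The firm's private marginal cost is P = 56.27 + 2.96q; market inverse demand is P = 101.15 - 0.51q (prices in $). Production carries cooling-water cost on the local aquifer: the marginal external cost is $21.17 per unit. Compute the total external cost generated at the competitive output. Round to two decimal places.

Market equilibrium (private): 56.27 + 2.96q = 101.15 - 0.51q → q_m = 12.9337.
Total external cost = MEC × q_m = 21.17 × 12.9337 = 273.8064.

$273.81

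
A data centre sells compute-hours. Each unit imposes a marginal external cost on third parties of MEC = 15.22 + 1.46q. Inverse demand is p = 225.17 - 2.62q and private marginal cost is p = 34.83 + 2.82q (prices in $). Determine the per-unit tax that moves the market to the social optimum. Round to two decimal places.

tax = $52.27 per unit

Social marginal cost = private MC + MEC = 50.05 + 4.28q.
Set SMC = demand: 50.05 + 4.28q = 225.17 - 2.62q → q* = 25.3797.
The Pigouvian tax equals MEC at q*: 15.22 + 1.46×25.3797 = 52.2744.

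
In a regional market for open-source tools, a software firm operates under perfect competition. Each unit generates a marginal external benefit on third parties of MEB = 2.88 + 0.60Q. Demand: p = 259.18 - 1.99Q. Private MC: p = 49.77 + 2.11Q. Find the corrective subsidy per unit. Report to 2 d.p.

Social marginal cost = private MC − MEB = 46.89 + 1.51Q.
Set SMC = demand: 46.89 + 1.51Q = 259.18 - 1.99Q → Q* = 60.6543.
The Pigouvian subsidy equals MEB at Q*: 2.88 + 0.60×60.6543 = 39.2726.

subsidy = 39.27 per unit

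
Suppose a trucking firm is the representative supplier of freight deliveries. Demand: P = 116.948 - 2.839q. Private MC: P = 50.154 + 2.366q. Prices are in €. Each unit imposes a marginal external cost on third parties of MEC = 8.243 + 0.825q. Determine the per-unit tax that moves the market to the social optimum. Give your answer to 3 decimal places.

Social marginal cost = private MC + MEC = 58.397 + 3.191q.
Set SMC = demand: 58.397 + 3.191q = 116.948 - 2.839q → q* = 9.7100.
The Pigouvian tax equals MEC at q*: 8.243 + 0.825×9.7100 = 16.2538.

tax = €16.254 per unit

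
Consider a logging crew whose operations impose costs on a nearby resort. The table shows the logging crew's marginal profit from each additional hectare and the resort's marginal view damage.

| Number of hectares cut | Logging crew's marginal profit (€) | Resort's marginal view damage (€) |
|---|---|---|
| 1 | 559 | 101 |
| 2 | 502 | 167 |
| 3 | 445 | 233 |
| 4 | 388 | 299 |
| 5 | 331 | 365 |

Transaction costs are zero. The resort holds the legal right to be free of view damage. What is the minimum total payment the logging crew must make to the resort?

€800

Efficient level: marginal profit ≥ marginal view damage through level 4, so k* = 4.
With the resort holding the right, the logging crew must at least compensate total damage at k*: 101 + 167 + 233 + 299 = 800.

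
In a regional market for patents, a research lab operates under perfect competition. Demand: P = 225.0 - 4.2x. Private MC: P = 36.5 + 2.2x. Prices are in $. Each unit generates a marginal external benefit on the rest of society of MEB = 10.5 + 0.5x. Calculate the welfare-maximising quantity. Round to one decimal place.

Social marginal cost = private MC − MEB = 26.0 + 1.7x.
Set SMC = demand: 26.0 + 1.7x = 225.0 - 4.2x → x* = 33.7288.

x* = 33.7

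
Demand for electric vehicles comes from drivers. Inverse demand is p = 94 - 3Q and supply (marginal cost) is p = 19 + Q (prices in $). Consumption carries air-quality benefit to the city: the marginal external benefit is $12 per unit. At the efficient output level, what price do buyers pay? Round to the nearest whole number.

P = $29

Social marginal benefit = demand + MEB = 106 - 3Q.
Set SMB = MC: 106 - 3Q = 19 + Q → Q* = 21.7500.
Consumer price on the demand curve at Q*: 94 − 3×21.7500 = 28.7500.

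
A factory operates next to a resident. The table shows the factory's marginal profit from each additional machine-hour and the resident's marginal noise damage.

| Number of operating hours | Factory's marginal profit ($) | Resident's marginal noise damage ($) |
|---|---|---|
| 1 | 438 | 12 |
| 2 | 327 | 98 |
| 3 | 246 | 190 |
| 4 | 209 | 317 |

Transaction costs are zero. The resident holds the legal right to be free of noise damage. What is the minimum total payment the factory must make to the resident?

Efficient level: marginal profit ≥ marginal noise damage through level 3, so k* = 3.
With the resident holding the right, the factory must at least compensate total damage at k*: 12 + 98 + 190 = 300.

$300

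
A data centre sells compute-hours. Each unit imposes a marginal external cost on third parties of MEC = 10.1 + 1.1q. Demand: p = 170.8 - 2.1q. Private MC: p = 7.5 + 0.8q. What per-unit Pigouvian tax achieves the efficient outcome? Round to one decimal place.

tax = 52.2 per unit

Social marginal cost = private MC + MEC = 17.6 + 1.9q.
Set SMC = demand: 17.6 + 1.9q = 170.8 - 2.1q → q* = 38.3000.
The Pigouvian tax equals MEC at q*: 10.1 + 1.1×38.3000 = 52.2300.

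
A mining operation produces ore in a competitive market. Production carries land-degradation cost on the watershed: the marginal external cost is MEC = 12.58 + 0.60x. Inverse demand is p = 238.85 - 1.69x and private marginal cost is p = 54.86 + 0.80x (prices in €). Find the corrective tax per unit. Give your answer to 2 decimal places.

Social marginal cost = private MC + MEC = 67.44 + 1.40x.
Set SMC = demand: 67.44 + 1.40x = 238.85 - 1.69x → x* = 55.4725.
The Pigouvian tax equals MEC at x*: 12.58 + 0.60×55.4725 = 45.8635.

tax = €45.86 per unit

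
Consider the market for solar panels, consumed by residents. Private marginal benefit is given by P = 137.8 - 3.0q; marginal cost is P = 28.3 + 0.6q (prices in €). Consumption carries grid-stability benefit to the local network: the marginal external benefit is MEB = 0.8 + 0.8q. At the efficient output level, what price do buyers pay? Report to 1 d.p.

P = €19.6

Social marginal benefit = demand + MEB = 138.6 - 2.2q.
Set SMB = MC: 138.6 - 2.2q = 28.3 + 0.6q → q* = 39.3929.
Consumer price on the demand curve at q*: 137.8 − 3.0×39.3929 = 19.6213.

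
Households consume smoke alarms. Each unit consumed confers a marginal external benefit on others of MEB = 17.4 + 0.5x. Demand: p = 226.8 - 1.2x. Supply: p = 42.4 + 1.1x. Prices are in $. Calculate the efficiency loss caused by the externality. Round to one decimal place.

Market equilibrium (private): 42.4 + 1.1x = 226.8 - 1.2x → x_m = 80.1739.
Social marginal benefit = demand + MEB = 244.2 - 0.7x.
Set SMB = MC: 244.2 - 0.7x = 42.4 + 1.1x → x* = 112.1111.
The loss is the area between SMB and MC from x* to x_m; with linear curves that's a triangle of height MEB(x_m).
DWL = ½ × 31.9372 × 57.4870 = 917.9869.

DWL = $918.0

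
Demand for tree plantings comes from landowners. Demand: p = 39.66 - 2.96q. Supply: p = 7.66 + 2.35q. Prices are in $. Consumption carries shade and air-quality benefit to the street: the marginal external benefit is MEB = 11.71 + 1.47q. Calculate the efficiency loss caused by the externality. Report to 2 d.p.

DWL = $55.09

Market equilibrium (private): 7.66 + 2.35q = 39.66 - 2.96q → q_m = 6.0264.
Social marginal benefit = demand + MEB = 51.37 - 1.49q.
Set SMB = MC: 51.37 - 1.49q = 7.66 + 2.35q → q* = 11.3828.
Between q* and q_m the wedge SMB − MC runs linearly from 0 to MEB(q_m), so the loss is a triangle.
DWL = ½ × 5.3564 × 20.5688 = 55.0874.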